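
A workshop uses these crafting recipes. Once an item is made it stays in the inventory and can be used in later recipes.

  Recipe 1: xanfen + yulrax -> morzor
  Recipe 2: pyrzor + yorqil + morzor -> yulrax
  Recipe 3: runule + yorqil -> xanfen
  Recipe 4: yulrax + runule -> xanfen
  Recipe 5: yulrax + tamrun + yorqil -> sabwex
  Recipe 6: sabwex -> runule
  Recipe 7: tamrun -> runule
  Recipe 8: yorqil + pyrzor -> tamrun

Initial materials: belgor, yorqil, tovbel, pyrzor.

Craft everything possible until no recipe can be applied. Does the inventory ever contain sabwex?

No

sabwex would need yulrax, tamrun, and yorqil (Recipe 5), but yulrax is never obtained.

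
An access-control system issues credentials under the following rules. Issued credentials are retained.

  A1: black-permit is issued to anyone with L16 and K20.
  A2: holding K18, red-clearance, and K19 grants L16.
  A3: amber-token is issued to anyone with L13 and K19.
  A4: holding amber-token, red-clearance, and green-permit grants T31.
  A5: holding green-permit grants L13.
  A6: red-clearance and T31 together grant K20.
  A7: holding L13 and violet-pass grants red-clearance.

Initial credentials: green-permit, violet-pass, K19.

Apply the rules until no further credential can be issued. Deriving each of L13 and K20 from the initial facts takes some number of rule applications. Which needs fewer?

L13

L13: Holding green-permit grants L13 (A5). [1 rule application]
K20: Holding green-permit grants L13 (A5). Holding L13 and K19 grants amber-token (A3). Holding L13 and violet-pass grants red-clearance (A7). Holding amber-token, red-clearance, and green-permit grants T31 (A4). Holding red-clearance and T31 grants K20 (A6). [5 rule applications]
L13 needs fewer.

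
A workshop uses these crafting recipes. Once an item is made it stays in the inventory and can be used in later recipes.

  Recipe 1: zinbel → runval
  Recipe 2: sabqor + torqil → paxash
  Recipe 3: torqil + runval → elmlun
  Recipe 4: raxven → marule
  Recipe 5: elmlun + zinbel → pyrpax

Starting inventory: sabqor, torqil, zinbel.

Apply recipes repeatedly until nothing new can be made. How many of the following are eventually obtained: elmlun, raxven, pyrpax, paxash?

3

Using Recipe 1, zinbel makes runval.
sabqor + torqil → paxash (Recipe 2).
Using Recipe 3, torqil and runval make elmlun.
Using Recipe 5, elmlun and zinbel make pyrpax.
elmlun: reached.
No rule produces raxven, and it is not given.
pyrpax: reached.
paxash: reached.
Reached: elmlun, pyrpax, and paxash — 3 of the 4.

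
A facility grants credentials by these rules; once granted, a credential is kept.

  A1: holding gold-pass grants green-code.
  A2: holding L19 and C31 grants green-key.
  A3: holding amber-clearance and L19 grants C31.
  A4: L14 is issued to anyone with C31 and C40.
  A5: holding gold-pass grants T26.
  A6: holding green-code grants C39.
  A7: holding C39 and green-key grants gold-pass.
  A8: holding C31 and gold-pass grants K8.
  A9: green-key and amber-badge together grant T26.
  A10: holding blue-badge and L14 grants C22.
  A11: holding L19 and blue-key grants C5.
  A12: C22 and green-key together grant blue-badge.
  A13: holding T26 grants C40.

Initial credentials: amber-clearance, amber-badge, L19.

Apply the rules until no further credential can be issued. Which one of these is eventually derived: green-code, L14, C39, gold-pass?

Holding amber-clearance and L19 grants C31 (A3).
Holding L19 and C31 grants green-key (A2).
Holding green-key and amber-badge grants T26 (A9).
Holding T26 grants C40 (A13).
Holding C31 and C40 grants L14 (A4).
green-code would need gold-pass (A1), but gold-pass is never granted. C39 would need green-code (A6), but green-code is never granted. gold-pass would need C39 and green-key (A7), but C39 is never granted.

L14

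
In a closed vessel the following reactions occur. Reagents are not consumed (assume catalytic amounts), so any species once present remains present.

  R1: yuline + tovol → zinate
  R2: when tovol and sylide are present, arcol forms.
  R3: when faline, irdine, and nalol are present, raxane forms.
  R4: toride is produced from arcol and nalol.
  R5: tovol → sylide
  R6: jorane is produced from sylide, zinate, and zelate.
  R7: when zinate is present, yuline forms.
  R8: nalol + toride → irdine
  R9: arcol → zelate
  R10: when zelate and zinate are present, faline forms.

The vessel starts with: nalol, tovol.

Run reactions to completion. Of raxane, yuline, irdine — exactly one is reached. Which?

tovol present → sylide forms (R5).
tovol and sylide present → arcol forms (R2).
arcol and nalol present → toride forms (R4).
nalol and toride present → irdine forms (R8).
raxane would need faline, irdine, and nalol (R3), but faline never forms. yuline would need zinate (R7), but zinate never forms.

irdine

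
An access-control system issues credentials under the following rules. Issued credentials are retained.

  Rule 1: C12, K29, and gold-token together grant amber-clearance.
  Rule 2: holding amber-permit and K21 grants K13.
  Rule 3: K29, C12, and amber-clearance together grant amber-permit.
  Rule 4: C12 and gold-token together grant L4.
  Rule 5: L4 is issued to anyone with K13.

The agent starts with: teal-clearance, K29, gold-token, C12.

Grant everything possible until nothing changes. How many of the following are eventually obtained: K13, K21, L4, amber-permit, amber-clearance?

3

Holding C12 and gold-token grants L4 (Rule 4).
Holding C12, K29, and gold-token grants amber-clearance (Rule 1).
Holding K29, C12, and amber-clearance grants amber-permit (Rule 3).
K13 would need amber-permit and K21 (Rule 2), but K21 is never granted.
No rule produces K21, and it is not given.
L4: reached.
amber-permit: reached.
amber-clearance: reached.
Reached: L4, amber-permit, and amber-clearance — 3 of the 5.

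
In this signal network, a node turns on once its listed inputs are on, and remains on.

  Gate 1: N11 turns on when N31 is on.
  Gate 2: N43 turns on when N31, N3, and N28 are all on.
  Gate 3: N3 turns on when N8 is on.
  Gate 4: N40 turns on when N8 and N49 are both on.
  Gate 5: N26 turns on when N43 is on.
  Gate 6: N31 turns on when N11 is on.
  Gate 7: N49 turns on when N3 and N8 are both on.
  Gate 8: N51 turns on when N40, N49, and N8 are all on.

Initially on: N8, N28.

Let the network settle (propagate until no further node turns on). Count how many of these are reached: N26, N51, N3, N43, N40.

3

Gate 3: N8 on → N3 on.
Gate 7: N3 and N8 on → N49 on.
Gate 4: N8 and N49 on → N40 on.
N40, N49, and N8 are on, so N51 turns on (Gate 8).
N26 would need N43 (Gate 5), but N43 never turns on.
N51: reached.
N3: reached.
N43 would need N31, N3, and N28 (Gate 2), but N31 never turns on.
N40: reached.
Reached: N51, N3, and N40 — 3 of the 5.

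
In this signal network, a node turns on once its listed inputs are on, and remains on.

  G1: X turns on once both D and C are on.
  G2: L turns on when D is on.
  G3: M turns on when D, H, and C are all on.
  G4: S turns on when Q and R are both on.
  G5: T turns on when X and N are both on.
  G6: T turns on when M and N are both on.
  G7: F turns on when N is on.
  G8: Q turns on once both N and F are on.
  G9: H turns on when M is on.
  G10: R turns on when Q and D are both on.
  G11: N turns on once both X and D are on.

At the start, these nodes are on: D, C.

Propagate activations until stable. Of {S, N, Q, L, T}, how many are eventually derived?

5

D is on, so L turns on (G2).
G1: D and C on → X on.
G11: X and D on → N on.
G7: N on → F on.
X and N are on, so T turns on (G5).
G8: N and F on → Q on.
Q and D are on, so R turns on (G10).
Q and R are on, so S turns on (G4).
S: reached.
N: reached.
Q: reached.
L: reached.
T: reached.
All 5 are reached.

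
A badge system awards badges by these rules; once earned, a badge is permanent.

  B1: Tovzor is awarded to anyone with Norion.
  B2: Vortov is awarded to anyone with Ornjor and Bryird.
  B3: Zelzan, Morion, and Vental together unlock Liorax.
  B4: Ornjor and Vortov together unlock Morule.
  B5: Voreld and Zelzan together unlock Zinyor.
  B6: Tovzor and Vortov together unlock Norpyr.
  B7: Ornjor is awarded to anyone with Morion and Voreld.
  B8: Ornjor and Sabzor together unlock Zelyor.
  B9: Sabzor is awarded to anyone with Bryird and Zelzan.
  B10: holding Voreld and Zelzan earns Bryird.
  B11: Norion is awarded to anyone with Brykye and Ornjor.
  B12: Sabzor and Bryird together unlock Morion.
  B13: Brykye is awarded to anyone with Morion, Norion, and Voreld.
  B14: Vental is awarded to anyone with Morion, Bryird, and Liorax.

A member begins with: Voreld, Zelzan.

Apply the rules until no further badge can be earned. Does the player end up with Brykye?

Brykye would need Morion, Norion, and Voreld (B13), but Norion is never earned.

No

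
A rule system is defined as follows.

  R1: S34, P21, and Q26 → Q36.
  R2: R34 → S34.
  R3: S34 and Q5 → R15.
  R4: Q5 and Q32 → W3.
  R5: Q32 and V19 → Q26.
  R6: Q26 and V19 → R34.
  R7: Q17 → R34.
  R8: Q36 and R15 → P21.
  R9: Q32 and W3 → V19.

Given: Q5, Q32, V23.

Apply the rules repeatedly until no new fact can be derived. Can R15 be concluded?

Yes

Q5 and Q32 hold, so W3 follows (R4).
Q32 and W3 hold, so V19 follows (R9).
From Q32 and V19, R5 gives Q26.
Q26 and V19 hold, so R34 follows (R6).
From R34, R2 gives S34.
From S34 and Q5, R3 gives R15.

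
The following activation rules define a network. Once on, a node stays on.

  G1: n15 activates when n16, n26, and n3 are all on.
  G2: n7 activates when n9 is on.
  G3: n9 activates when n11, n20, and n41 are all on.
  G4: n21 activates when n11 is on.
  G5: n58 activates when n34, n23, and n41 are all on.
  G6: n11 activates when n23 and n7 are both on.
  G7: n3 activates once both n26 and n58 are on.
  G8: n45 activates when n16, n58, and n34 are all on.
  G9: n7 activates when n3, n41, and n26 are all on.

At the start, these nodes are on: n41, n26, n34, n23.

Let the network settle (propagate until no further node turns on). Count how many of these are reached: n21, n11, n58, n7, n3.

5

n34, n23, and n41 are on, so n58 activates (G5).
n26 and n58 are on, so n3 activates (G7).
n3, n41, and n26 are on, so n7 activates (G9).
n23 and n7 are on, so n11 activates (G6).
n11 is on, so n21 activates (G4).
n21: reached.
n11: reached.
n58: reached.
n7: reached.
n3: reached.
All 5 are reached.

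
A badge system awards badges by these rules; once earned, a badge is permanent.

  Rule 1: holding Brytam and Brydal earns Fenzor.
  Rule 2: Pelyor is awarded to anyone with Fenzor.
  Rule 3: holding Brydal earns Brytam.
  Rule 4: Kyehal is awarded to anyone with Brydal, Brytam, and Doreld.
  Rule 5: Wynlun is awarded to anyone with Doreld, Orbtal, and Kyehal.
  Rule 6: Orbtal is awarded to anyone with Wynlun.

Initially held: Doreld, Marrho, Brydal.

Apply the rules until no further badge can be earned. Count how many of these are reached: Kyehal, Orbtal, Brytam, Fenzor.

With Brydal, Brytam is earned (Rule 3).
With Brydal, Brytam, and Doreld, Kyehal is earned (Rule 4).
With Brytam and Brydal, Fenzor is earned (Rule 1).
Kyehal: reached.
Orbtal would need Wynlun (Rule 6), but Wynlun is never earned.
Brytam: reached.
Fenzor: reached.
Reached: Kyehal, Brytam, and Fenzor — 3 of the 4.

3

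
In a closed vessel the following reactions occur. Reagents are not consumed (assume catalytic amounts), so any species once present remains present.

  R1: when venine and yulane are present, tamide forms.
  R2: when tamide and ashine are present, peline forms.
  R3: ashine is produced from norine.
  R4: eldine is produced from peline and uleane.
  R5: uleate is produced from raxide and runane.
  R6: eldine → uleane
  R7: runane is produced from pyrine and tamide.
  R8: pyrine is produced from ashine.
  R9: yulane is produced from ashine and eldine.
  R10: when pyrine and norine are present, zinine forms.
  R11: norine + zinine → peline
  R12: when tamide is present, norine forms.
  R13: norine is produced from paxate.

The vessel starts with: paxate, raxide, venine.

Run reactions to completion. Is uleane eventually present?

No

uleane would need eldine (R6), but eldine never forms.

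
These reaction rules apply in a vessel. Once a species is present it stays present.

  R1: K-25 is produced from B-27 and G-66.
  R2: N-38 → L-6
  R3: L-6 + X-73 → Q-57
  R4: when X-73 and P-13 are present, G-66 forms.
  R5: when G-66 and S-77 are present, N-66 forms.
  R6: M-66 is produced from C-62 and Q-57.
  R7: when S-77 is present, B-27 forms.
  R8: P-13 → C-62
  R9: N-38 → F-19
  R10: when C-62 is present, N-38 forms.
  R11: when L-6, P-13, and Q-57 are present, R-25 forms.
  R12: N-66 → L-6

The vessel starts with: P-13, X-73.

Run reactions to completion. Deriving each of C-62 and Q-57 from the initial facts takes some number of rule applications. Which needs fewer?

C-62: P-13 present → C-62 forms (R8). [1 rule application]
Q-57: P-13 present → C-62 forms (R8). C-62 present → N-38 forms (R10). N-38 present → L-6 forms (R2). L-6 and X-73 present → Q-57 forms (R3). [4 rule applications]
C-62 needs fewer.

C-62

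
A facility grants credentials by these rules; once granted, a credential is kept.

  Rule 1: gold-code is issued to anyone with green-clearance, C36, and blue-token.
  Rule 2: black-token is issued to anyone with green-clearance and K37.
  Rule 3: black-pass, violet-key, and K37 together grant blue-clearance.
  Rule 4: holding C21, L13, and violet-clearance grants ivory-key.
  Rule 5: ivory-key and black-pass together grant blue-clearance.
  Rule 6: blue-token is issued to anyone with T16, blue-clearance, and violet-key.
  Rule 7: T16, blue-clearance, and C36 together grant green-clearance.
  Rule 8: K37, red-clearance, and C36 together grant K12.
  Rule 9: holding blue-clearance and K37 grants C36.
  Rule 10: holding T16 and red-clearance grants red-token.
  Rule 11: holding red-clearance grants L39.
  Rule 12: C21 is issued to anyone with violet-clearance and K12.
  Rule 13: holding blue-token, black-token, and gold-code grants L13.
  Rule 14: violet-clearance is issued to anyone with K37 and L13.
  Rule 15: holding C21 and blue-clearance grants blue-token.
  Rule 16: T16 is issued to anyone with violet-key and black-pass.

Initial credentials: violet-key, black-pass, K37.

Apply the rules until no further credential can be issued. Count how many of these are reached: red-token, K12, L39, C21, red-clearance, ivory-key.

0

red-token would need T16 and red-clearance (Rule 10), but red-clearance is never granted.
K12 would need K37, red-clearance, and C36 (Rule 8), but red-clearance is never granted.
L39 would need red-clearance (Rule 11), but red-clearance is never granted.
C21 would need violet-clearance and K12 (Rule 12), but K12 is never granted.
No rule produces red-clearance, and it is not given.
ivory-key would need C21, L13, and violet-clearance (Rule 4), but C21 is never granted.
None of the 6 are reached.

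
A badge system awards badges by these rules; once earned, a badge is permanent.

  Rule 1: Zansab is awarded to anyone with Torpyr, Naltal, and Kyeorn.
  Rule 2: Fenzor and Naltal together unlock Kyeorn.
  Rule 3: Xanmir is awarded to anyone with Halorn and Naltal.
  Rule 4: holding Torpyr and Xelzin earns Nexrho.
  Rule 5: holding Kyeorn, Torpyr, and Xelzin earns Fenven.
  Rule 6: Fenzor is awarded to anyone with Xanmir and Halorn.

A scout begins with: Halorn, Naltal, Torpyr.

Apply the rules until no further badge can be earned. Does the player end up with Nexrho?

Nexrho would need Torpyr and Xelzin (Rule 4), but Xelzin is never earned.

No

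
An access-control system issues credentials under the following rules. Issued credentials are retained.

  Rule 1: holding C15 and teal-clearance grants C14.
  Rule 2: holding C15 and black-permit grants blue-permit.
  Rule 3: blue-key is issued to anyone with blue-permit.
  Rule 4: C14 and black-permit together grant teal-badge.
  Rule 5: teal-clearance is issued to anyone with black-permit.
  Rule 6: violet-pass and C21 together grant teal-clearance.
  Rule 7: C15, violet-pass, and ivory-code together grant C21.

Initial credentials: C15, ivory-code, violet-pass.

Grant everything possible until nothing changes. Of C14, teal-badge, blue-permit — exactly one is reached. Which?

Holding C15, violet-pass, and ivory-code grants C21 (Rule 7).
Holding violet-pass and C21 grants teal-clearance (Rule 6).
Holding C15 and teal-clearance grants C14 (Rule 1).
blue-permit would need C15 and black-permit (Rule 2), but black-permit is never granted. teal-badge would need C14 and black-permit (Rule 4), but black-permit is never granted.

C14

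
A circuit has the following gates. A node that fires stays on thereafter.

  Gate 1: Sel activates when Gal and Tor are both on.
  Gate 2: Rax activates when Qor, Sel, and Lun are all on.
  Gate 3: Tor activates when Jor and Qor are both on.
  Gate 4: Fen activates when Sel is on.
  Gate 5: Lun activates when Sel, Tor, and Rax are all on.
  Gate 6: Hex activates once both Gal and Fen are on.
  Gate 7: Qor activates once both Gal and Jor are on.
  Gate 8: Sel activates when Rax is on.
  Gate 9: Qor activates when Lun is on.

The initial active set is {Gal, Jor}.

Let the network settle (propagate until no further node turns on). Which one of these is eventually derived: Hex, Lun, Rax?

Gal and Jor are on, so Qor activates (Gate 7).
Jor and Qor are on, so Tor activates (Gate 3).
Gal and Tor are on, so Sel activates (Gate 1).
Gate 4: Sel on → Fen on.
Gate 6: Gal and Fen on → Hex on.
Rax would need Qor, Sel, and Lun (Gate 2), but Lun never turns on. Lun would need Sel, Tor, and Rax (Gate 5), but Rax never turns on.

Hex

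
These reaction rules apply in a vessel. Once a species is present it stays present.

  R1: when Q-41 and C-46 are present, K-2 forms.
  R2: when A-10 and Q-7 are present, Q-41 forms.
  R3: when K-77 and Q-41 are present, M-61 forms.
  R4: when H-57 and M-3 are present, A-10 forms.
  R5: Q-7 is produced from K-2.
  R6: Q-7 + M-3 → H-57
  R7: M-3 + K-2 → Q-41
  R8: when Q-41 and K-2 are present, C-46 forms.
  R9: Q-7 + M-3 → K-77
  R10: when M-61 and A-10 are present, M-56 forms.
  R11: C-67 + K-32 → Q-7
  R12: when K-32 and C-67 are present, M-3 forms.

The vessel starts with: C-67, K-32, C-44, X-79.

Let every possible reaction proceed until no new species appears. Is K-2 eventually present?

K-2 would need Q-41 and C-46 (R1), but C-46 never forms.

No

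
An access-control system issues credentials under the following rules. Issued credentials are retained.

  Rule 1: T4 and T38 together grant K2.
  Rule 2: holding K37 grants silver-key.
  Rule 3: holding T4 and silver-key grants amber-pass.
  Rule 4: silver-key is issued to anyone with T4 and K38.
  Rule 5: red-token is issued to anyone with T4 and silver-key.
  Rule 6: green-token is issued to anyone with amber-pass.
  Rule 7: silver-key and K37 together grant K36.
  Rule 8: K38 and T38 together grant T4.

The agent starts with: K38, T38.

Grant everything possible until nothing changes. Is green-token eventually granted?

Holding K38 and T38 grants T4 (Rule 8).
Holding T4 and K38 grants silver-key (Rule 4).
Holding T4 and silver-key grants amber-pass (Rule 3).
Holding amber-pass grants green-token (Rule 6).

Yes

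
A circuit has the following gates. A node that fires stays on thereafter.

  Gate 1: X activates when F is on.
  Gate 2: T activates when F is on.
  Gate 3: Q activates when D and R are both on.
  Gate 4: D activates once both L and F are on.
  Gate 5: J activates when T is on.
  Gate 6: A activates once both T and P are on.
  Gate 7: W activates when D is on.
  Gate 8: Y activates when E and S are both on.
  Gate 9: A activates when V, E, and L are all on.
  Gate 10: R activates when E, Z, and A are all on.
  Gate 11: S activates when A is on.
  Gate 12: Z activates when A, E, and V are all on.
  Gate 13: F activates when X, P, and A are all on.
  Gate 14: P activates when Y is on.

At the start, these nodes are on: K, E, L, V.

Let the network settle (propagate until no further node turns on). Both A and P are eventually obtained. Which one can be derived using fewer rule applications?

A

A: Gate 9: V, E, and L on → A on. [1 rule application]
P: V, E, and L are on, so A activates (Gate 9). Gate 11: A on → S on. Gate 8: E and S on → Y on. Gate 14: Y on → P on. [4 rule applications]
A needs fewer.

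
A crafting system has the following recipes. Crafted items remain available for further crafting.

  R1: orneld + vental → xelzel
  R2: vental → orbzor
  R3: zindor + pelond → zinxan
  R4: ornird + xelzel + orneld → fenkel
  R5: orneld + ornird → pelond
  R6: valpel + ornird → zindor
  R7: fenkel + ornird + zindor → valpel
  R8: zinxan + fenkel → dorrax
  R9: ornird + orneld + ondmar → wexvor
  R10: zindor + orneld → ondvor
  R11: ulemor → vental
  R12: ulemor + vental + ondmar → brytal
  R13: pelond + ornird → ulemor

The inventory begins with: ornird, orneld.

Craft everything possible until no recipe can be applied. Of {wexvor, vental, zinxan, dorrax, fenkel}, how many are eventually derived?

Using R5, orneld and ornird make pelond.
pelond + ornird → ulemor (R13).
Using R11, ulemor makes vental.
orneld + vental → xelzel (R1).
Using R4, ornird, xelzel, and orneld make fenkel.
wexvor would need ornird, orneld, and ondmar (R9), but ondmar is never obtained.
vental: reached.
zinxan would need zindor and pelond (R3), but zindor is never obtained.
dorrax would need zinxan and fenkel (R8), but zinxan is never obtained.
fenkel: reached.
Reached: vental and fenkel — 2 of the 5.

2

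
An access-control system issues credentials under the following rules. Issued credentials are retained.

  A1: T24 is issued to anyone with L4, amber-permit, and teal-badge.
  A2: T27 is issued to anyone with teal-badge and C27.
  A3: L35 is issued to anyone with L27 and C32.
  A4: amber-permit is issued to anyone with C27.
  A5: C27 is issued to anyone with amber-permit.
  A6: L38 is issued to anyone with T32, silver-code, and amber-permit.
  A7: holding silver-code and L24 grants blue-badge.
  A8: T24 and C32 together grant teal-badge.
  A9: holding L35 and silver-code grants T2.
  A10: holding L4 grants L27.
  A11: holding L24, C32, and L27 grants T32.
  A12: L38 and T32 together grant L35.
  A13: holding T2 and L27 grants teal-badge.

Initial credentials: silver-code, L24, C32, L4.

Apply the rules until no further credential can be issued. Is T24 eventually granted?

T24 would need L4, amber-permit, and teal-badge (A1), but amber-permit is never granted.

No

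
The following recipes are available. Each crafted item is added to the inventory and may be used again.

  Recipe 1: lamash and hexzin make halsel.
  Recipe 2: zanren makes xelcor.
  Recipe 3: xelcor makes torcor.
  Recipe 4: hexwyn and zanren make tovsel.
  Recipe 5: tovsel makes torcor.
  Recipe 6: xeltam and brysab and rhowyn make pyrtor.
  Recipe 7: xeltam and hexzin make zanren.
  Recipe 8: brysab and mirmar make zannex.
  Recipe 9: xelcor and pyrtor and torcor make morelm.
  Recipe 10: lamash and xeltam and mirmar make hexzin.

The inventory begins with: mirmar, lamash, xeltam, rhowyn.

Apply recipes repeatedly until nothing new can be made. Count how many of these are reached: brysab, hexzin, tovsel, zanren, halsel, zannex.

lamash and xeltam and mirmar → hexzin (Recipe 10).
lamash and hexzin → halsel (Recipe 1).
xeltam and hexzin → zanren (Recipe 7).
No rule produces brysab, and it is not given.
hexzin: reached.
tovsel would need hexwyn and zanren (Recipe 4), but hexwyn is never obtained.
zanren: reached.
halsel: reached.
zannex would need brysab and mirmar (Recipe 8), but brysab is never obtained.
Reached: hexzin, zanren, and halsel — 3 of the 6.

3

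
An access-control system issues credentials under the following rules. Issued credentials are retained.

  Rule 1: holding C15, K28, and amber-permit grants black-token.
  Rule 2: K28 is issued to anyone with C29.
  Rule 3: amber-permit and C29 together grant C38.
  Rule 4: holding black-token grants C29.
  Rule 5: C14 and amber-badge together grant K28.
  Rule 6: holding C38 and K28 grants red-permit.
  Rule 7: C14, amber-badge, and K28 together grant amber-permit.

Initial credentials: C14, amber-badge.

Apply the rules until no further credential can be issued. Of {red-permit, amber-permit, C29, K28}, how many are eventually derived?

Holding C14 and amber-badge grants K28 (Rule 5).
Holding C14, amber-badge, and K28 grants amber-permit (Rule 7).
red-permit would need C38 and K28 (Rule 6), but C38 is never granted.
amber-permit: reached.
C29 would need black-token (Rule 4), but black-token is never granted.
K28: reached.
Reached: amber-permit and K28 — 2 of the 4.

2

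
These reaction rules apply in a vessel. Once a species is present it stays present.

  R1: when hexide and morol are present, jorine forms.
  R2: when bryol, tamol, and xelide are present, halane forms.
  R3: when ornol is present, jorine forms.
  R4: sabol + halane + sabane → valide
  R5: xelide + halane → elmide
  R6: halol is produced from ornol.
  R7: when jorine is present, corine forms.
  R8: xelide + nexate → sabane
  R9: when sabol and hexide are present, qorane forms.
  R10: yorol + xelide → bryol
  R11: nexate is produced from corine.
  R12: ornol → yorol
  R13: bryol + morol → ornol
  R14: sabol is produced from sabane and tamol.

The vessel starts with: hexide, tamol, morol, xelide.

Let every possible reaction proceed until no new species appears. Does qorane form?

Yes

hexide and morol present → jorine forms (R1).
jorine present → corine forms (R7).
corine present → nexate forms (R11).
xelide and nexate present → sabane forms (R8).
sabane and tamol present → sabol forms (R14).
sabol and hexide present → qorane forms (R9).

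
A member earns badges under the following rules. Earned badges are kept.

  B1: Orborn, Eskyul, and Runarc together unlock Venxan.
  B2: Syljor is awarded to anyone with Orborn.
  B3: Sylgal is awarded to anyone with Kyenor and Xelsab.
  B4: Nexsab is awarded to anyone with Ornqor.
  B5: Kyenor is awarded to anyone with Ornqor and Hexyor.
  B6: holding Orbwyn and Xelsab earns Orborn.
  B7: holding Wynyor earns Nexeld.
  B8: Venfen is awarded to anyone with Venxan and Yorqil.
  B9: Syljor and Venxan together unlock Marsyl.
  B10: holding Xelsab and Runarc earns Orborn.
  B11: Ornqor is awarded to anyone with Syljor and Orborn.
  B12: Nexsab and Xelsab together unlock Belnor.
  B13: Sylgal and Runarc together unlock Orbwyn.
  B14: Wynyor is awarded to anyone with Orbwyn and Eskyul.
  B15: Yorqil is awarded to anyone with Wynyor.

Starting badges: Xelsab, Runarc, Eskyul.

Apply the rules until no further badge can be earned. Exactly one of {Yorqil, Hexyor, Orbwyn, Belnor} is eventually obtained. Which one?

Belnor

With Xelsab and Runarc, Orborn is earned (B10).
With Orborn, Syljor is earned (B2).
With Syljor and Orborn, Ornqor is earned (B11).
With Ornqor, Nexsab is earned (B4).
With Nexsab and Xelsab, Belnor is earned (B12).
Yorqil would need Wynyor (B15), but Wynyor is never earned. No rule produces Hexyor, and it is not given. Orbwyn would need Sylgal and Runarc (B13), but Sylgal is never earned.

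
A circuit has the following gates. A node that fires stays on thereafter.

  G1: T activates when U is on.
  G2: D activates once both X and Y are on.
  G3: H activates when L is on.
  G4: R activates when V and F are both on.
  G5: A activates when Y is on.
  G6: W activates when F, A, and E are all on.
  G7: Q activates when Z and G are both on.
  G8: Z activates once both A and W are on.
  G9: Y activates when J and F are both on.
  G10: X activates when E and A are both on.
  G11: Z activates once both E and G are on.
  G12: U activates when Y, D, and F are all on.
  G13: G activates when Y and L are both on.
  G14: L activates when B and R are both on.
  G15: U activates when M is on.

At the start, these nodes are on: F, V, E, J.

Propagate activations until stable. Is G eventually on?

G would need Y and L (G13), but L never turns on.

No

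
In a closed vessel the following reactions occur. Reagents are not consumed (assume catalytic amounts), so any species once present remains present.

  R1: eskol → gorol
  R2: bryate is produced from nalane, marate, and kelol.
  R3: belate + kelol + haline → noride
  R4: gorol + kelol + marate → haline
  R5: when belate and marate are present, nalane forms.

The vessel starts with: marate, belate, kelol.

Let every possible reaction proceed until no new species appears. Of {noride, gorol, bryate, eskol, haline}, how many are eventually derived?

belate and marate present → nalane forms (R5).
nalane, marate, and kelol present → bryate forms (R2).
noride would need belate, kelol, and haline (R3), but haline never forms.
gorol would need eskol (R1), but eskol never forms.
bryate: reached.
No rule produces eskol, and it is not given.
haline would need gorol, kelol, and marate (R4), but gorol never forms.
Reached: bryate — 1 of the 5.

1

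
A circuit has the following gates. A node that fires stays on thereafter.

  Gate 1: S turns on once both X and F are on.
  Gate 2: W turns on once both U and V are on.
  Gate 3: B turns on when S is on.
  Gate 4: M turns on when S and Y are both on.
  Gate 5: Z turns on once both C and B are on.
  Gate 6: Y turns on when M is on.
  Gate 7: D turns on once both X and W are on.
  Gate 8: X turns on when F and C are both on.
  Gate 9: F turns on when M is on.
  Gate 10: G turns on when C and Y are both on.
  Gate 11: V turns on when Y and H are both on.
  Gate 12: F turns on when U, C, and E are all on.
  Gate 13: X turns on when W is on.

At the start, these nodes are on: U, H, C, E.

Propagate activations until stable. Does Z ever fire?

Yes

U, C, and E are on, so F turns on (Gate 12).
Gate 8: F and C on → X on.
Gate 1: X and F on → S on.
S is on, so B turns on (Gate 3).
Gate 5: C and B on → Z on.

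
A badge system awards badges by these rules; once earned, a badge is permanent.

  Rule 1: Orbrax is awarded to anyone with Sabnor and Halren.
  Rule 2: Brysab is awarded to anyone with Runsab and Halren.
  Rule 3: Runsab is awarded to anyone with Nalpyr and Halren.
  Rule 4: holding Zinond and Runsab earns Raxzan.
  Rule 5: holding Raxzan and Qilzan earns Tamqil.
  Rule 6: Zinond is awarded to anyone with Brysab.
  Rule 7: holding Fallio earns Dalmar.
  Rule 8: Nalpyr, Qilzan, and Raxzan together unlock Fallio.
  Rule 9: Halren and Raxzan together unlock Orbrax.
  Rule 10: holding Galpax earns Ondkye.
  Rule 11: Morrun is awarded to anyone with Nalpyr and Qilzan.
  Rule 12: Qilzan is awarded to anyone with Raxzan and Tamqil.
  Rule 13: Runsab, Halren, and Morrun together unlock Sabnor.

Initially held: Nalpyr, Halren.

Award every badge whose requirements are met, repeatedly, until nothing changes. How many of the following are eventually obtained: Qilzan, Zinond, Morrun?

With Nalpyr and Halren, Runsab is earned (Rule 3).
With Runsab and Halren, Brysab is earned (Rule 2).
With Brysab, Zinond is earned (Rule 6).
Qilzan would need Raxzan and Tamqil (Rule 12), but Tamqil is never earned.
Zinond: reached.
Morrun would need Nalpyr and Qilzan (Rule 11), but Qilzan is never earned.
Reached: Zinond — 1 of the 3.

1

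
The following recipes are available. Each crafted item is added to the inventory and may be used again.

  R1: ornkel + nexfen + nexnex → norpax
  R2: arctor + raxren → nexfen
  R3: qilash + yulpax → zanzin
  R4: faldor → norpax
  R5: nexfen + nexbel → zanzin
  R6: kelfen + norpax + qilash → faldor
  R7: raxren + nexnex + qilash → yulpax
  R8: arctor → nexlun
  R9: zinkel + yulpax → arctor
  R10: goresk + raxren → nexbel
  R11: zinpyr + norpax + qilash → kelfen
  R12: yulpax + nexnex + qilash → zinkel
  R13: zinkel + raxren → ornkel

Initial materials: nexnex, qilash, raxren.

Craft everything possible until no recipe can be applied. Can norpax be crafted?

Using R7, raxren, nexnex, and qilash make yulpax.
Using R12, yulpax, nexnex, and qilash make zinkel.
zinkel + raxren → ornkel (R13).
zinkel + yulpax → arctor (R9).
Using R2, arctor and raxren make nexfen.
ornkel + nexfen + nexnex → norpax (R1).

Yes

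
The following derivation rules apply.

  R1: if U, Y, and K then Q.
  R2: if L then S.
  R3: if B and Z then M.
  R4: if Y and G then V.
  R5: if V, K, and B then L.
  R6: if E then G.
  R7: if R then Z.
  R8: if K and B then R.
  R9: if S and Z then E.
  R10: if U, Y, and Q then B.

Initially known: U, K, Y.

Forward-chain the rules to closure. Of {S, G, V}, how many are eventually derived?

S would need L (R2), but L is never established.
G would need E (R6), but E is never established.
V would need Y and G (R4), but G is never established.
None of the 3 are reached.

0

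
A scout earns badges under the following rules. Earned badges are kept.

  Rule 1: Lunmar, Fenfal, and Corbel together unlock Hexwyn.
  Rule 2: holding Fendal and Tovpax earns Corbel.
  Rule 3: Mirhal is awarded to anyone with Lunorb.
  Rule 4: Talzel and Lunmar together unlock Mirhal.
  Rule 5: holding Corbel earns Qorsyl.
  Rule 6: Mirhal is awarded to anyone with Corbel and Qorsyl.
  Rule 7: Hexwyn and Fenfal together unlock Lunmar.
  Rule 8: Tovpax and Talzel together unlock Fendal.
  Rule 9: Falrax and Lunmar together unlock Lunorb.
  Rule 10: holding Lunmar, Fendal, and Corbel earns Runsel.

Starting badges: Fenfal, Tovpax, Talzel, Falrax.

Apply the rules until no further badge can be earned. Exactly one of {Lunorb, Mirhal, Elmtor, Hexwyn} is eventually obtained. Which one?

With Tovpax and Talzel, Fendal is earned (Rule 8).
With Fendal and Tovpax, Corbel is earned (Rule 2).
With Corbel, Qorsyl is earned (Rule 5).
With Corbel and Qorsyl, Mirhal is earned (Rule 6).
Lunorb would need Falrax and Lunmar (Rule 9), but Lunmar is never earned. Hexwyn would need Lunmar, Fenfal, and Corbel (Rule 1), but Lunmar is never earned. No rule produces Elmtor, and it is not given.

Mirhal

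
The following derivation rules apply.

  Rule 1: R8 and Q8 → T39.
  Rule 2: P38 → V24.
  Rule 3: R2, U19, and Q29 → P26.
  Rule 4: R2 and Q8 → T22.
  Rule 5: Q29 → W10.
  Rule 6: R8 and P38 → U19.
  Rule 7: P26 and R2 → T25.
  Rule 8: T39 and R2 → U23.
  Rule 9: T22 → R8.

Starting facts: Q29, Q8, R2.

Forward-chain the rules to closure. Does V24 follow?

V24 would need P38 (Rule 2), but P38 is never established.

No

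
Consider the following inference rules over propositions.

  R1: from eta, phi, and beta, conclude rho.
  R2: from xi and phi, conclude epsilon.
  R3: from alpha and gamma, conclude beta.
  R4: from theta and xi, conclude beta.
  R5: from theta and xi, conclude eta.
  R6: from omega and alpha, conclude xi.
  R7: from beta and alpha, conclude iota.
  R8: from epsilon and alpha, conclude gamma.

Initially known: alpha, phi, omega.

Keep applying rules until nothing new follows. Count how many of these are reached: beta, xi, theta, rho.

omega and alpha hold, so xi follows (R6).
xi and phi hold, so epsilon follows (R2).
From epsilon and alpha, R8 gives gamma.
alpha and gamma hold, so beta follows (R3).
beta: reached.
xi: reached.
No rule produces theta, and it is not given.
rho would need eta, phi, and beta (R1), but eta is never established.
Reached: beta and xi — 2 of the 4.

2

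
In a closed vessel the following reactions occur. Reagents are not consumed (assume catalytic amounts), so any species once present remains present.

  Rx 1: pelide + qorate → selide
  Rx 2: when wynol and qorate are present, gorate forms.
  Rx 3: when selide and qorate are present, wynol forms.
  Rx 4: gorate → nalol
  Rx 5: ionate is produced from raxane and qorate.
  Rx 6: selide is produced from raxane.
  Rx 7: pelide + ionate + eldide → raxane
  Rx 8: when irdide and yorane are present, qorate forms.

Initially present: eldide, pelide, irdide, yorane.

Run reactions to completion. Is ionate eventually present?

ionate would need raxane and qorate (Rx 5), but raxane never forms.

No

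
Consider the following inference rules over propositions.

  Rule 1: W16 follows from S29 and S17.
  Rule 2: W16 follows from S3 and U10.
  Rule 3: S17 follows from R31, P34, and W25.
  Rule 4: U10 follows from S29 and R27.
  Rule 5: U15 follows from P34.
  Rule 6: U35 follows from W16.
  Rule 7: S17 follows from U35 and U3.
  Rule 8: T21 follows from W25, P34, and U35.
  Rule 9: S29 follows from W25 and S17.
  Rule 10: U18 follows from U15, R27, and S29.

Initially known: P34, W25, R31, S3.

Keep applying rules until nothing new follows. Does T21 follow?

Yes

R31, P34, and W25 hold, so S17 follows (Rule 3).
From W25 and S17, Rule 9 gives S29.
From S29 and S17, Rule 1 gives W16.
From W16, Rule 6 gives U35.
W25, P34, and U35 hold, so T21 follows (Rule 8).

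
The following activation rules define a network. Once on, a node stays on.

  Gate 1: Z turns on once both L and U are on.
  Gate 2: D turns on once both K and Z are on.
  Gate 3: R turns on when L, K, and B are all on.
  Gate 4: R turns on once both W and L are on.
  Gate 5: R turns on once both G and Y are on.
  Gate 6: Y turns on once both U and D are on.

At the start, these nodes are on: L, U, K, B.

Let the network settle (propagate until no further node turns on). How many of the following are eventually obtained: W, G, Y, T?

1

Gate 1: L and U on → Z on.
K and Z are on, so D turns on (Gate 2).
U and D are on, so Y turns on (Gate 6).
No rule produces W, and it is not given.
No rule produces G, and it is not given.
Y: reached.
No rule produces T, and it is not given.
Reached: Y — 1 of the 4.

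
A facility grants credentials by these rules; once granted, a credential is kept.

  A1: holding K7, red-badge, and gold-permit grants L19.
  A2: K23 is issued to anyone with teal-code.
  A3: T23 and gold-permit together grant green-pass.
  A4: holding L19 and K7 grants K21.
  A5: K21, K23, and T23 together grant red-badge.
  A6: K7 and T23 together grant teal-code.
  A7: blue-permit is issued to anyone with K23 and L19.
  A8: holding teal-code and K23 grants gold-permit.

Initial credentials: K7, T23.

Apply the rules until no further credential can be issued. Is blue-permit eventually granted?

blue-permit would need K23 and L19 (A7), but L19 is never granted.

No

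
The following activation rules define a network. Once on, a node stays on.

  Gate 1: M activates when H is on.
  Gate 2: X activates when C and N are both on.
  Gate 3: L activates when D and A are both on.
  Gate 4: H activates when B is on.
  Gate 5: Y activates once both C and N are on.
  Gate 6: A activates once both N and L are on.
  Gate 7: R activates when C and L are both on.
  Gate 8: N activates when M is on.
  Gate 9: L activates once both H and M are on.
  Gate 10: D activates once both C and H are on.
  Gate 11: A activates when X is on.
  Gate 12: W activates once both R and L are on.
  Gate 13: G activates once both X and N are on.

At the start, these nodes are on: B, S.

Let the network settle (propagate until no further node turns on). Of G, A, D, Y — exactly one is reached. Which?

A

Gate 4: B on → H on.
Gate 1: H on → M on.
Gate 9: H and M on → L on.
M is on, so N activates (Gate 8).
N and L are on, so A activates (Gate 6).
Y would need C and N (Gate 5), but C never turns on. D would need C and H (Gate 10), but C never turns on. G would need X and N (Gate 13), but X never turns on.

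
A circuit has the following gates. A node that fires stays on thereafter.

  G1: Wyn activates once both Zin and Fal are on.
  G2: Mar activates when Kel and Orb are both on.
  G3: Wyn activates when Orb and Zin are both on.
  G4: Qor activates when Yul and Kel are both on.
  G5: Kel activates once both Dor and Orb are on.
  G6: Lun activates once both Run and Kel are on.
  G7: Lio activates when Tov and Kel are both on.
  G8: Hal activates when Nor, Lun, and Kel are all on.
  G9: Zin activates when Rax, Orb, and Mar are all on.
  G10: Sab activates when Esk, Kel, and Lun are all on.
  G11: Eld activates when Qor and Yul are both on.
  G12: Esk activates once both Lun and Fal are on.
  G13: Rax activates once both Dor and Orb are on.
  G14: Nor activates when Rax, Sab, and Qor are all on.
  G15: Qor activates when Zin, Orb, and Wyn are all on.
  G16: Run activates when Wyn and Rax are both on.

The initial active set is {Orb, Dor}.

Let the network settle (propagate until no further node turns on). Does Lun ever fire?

Yes

G13: Dor and Orb on → Rax on.
Dor and Orb are on, so Kel activates (G5).
Kel and Orb are on, so Mar activates (G2).
Rax, Orb, and Mar are on, so Zin activates (G9).
Orb and Zin are on, so Wyn activates (G3).
G16: Wyn and Rax on → Run on.
Run and Kel are on, so Lun activates (G6).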